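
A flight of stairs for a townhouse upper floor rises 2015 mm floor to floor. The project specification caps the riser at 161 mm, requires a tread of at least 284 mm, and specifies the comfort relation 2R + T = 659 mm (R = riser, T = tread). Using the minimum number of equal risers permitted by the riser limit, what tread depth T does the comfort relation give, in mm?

⌈2015/161⌉ = 13 risers.
Riser R = 2015 / 13 = 155 mm, within the 161 mm limit.
From 2R + T = 659: T = 659 − 310 = 349 mm.

349 mm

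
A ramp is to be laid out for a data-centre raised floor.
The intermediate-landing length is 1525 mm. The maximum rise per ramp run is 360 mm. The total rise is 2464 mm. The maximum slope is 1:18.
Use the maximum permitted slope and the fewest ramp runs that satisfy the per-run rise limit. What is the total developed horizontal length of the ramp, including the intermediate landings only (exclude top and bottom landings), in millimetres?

53502 mm

2464 / 360 = 6.844 → round up to 7 ramp runs. That means 6 intermediate landings.
Horizontal run for 2464 mm of rise at 1:18 is 2464 × 18 = 44352 mm.
6 intermediate landings contribute 6 × 1525 = 9150 mm.
Developed length = 44352 + 9150 = 53502 mm.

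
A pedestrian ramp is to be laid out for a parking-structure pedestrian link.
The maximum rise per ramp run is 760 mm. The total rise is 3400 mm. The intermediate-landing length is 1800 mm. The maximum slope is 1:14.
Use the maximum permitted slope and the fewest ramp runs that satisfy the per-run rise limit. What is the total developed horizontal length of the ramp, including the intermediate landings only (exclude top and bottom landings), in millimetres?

54800 mm

⌈3400/760⌉ = 5 ramp runs. That means 4 intermediate landings.
Horizontal run for 3400 mm of rise at 1:14 is 3400 × 14 = 47600 mm.
Intermediate landings: 4 × 1800 = 7200 mm.
Developed length = 47600 + 7200 = 54800 mm.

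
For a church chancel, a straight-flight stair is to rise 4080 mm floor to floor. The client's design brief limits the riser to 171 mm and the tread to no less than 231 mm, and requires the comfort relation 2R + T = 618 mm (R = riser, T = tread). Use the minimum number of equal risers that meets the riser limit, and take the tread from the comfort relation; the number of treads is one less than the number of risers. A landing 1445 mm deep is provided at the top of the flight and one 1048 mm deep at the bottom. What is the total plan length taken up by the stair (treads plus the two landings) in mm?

At most 171 each: 4080/171 = 23.86, giving 24 risers.
R = 4080 ÷ 24 = 170 mm.
T = 618 − 2·170 = 278 mm, which satisfies the 231 mm minimum.
Treads = 24 − 1 = 23; going = 23 × 278 = 6394 mm.
Enclosure = 6394 + 1445 + 1048 = 8887 mm.

8887 mm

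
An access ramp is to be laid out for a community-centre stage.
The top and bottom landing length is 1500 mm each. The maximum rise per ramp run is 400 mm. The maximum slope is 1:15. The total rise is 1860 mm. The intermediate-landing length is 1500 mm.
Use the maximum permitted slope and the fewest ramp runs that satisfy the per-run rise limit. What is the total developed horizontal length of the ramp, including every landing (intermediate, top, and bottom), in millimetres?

36900 mm

1860 / 400 = 4.650 → round up to 5 ramp runs. That means 4 intermediate landings.
Ramp run (horizontal) at 1:15: 1860 × 15 = 27900 mm.
Intermediate landings: 4 × 1500 = 6000 mm.
Top and bottom landings: 2 × 1500 = 3000 mm.
Total = 27900 + 6000 + 3000 = 36900 mm.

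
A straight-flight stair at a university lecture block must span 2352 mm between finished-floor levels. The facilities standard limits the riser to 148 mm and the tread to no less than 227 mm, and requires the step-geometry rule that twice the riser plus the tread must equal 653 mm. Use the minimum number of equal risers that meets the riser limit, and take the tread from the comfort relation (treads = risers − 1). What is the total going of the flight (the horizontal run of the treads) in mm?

5385 mm

At most 148 each: 2352/148 = 15.89, giving 16 risers.
R = 2352 ÷ 16 = 147 mm.
Tread T = 653 − 2 × 147 = 359 mm (≥ 227 mm).
Going = (16 − 1) × 359 = 5385 mm.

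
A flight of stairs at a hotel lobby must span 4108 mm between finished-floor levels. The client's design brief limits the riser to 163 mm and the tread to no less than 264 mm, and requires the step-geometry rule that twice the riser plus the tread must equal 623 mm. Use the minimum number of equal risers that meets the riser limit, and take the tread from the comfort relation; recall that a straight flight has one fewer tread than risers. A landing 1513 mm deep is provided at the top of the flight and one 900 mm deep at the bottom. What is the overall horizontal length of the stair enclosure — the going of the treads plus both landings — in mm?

10088 mm

4108 / 163 = 25.20, so 26 risers are needed.
Each riser is 4108/26 = 158 mm (≤ 163 mm).
Tread T = 623 − 2 × 158 = 307 mm (≥ 264 mm).
26 risers give 25 treads; going = 25 × 307 = 7675 mm.
Enclosure = 7675 + 1513 + 900 = 10088 mm.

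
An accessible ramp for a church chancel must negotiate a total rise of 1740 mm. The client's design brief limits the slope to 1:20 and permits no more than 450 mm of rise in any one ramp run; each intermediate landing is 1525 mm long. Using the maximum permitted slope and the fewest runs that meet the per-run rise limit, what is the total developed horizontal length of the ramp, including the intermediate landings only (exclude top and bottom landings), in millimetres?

At most 450 each: 1740/450 = 3.87, giving 4 ramp runs. That means 3 intermediate landings.
Horizontal run for 1740 mm of rise at 1:20 is 1740 × 20 = 34800 mm.
Intermediate landings: 3 × 1525 = 4575 mm.
Developed length = 34800 + 4575 = 39375 mm.

39375 mm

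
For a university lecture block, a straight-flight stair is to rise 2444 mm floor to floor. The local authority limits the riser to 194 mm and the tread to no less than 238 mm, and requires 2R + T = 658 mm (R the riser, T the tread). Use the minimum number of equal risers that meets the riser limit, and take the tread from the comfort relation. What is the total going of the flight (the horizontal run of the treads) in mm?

3384 mm

2444 / 194 = 12.60, so 13 risers are needed.
Riser R = 2444 / 13 = 188 mm, within the 194 mm limit.
T = 658 − 2·188 = 282 mm, which satisfies the 238 mm minimum.
13 risers give 12 treads; going = 12 × 282 = 3384 mm.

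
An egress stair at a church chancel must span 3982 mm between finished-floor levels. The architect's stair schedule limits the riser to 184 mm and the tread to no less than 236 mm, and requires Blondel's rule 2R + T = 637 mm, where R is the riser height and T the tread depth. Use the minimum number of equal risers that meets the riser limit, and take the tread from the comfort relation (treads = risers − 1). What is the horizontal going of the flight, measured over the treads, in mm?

3982 / 184 = 21.641 → round up to 22 risers.
Each riser is 3982/22 = 181 mm (≤ 184 mm).
From 2R + T = 637: T = 637 − 362 = 275 mm.
22 risers give 21 treads; going = 21 × 275 = 5775 mm.

5775 mm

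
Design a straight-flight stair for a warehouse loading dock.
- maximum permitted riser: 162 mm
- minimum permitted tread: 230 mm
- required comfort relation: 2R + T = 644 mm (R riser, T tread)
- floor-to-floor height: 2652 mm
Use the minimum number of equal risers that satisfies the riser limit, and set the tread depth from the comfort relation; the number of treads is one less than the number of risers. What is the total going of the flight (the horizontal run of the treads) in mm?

2652 / 162 = 16.370 → round up to 17 risers.
Riser R = 2652 / 17 = 156 mm, within the 162 mm limit.
T = 644 − 2·156 = 332 mm, which satisfies the 230 mm minimum.
Going = (17 − 1) × 332 = 5312 mm.

5312 mm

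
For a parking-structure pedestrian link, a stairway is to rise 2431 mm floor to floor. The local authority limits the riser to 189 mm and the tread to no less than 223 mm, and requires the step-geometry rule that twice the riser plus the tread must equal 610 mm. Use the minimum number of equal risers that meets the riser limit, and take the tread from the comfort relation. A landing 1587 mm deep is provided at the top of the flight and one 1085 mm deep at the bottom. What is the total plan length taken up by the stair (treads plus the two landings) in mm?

2431 / 189 = 12.862 → round up to 13 risers.
Riser R = 2431 / 13 = 187 mm, within the 189 mm limit.
T = 610 − 2·187 = 236 mm, which satisfies the 223 mm minimum.
Treads = 13 − 1 = 12; going = 12 × 236 = 2832 mm.
Enclosure = 2832 + 1587 + 1085 = 5504 mm.

5504 mm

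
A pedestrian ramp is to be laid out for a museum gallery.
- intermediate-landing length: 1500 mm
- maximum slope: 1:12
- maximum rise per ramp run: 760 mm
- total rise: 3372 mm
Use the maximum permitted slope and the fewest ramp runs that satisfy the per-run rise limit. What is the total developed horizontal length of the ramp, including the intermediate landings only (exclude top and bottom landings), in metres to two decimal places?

⌈3372/760⌉ = 5 ramp runs. That means 4 intermediate landings.
Horizontal run for 3372 mm of rise at 1:12 is 3372 × 12 = 40464 mm.
4 intermediate landings contribute 4 × 1500 = 6000 mm.
Developed length = 40464 + 6000 = 46464 mm.
= 46.46 m.

46.46 m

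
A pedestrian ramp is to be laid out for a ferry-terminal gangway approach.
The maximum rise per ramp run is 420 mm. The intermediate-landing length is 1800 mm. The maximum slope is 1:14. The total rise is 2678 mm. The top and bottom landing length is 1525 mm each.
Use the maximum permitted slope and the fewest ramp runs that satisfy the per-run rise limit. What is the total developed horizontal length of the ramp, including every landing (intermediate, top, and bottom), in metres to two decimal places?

51.34 m

At most 420 each: 2678/420 = 6.38, giving 7 ramp runs. That means 6 intermediate landings.
Ramp run (horizontal) at 1:14: 2678 × 14 = 37492 mm.
6 intermediate landings contribute 6 × 1800 = 10800 mm.
Top and bottom landings: 2 × 1525 = 3050 mm.
Total = 37492 + 10800 + 3050 = 51342 mm.
= 51.34 m.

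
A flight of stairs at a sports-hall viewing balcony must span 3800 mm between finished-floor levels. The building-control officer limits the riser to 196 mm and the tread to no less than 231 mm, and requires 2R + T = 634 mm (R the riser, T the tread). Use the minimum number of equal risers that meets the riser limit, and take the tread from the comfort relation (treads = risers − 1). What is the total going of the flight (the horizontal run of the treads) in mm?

3800 / 196 = 19.388 → round up to 20 risers.
Riser R = 3800 / 20 = 190 mm, within the 196 mm limit.
From 2R + T = 634: T = 634 − 380 = 254 mm.
Going = (20 − 1) × 254 = 4826 mm.

4826 mm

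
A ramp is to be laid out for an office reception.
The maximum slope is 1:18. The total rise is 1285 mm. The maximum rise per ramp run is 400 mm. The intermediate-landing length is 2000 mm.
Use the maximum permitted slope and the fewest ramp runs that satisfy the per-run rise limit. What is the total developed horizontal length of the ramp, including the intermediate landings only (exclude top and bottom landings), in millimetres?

1285 / 400 = 3.21, so 4 ramp runs are needed. That means 3 intermediate landings.
Horizontal run for 1285 mm of rise at 1:18 is 1285 × 18 = 23130 mm.
3 intermediate landings contribute 3 × 2000 = 6000 mm.
Total developed length = 23130 + 6000 = 29130 mm.

29130 mm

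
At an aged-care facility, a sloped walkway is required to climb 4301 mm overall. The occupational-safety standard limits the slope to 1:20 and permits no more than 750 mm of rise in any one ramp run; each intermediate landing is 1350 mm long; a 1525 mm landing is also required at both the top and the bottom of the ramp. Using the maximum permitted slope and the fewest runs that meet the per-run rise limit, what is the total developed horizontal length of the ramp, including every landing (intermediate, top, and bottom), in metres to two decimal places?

95.82 m

4301 / 750 = 5.735 → round up to 6 ramp runs. That means 5 intermediate landings.
Horizontal run for 4301 mm of rise at 1:20 is 4301 × 20 = 86020 mm.
Intermediate landings: 5 × 1350 = 6750 mm.
Top and bottom landings: 2 × 1525 = 3050 mm.
Total = 86020 + 6750 + 3050 = 95820 mm.
= 95.82 m.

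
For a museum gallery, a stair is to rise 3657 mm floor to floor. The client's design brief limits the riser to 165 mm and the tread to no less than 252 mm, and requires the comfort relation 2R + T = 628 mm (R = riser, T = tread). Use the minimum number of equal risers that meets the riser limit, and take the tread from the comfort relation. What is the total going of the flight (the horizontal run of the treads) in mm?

6820 mm

3657 / 165 = 22.164 → round up to 23 risers.
Riser R = 3657 / 23 = 159 mm, within the 165 mm limit.
Tread T = 628 − 2 × 159 = 310 mm (≥ 252 mm).
Going = (23 − 1) × 310 = 6820 mm.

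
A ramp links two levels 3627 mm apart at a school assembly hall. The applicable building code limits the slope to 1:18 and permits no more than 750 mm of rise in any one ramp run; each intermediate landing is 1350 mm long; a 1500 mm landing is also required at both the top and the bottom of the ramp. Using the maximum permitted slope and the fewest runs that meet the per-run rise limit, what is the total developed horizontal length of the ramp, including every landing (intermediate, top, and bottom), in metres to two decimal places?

At most 750 each: 3627/750 = 4.84, giving 5 ramp runs. That means 4 intermediate landings.
Ramp run (horizontal) at 1:18: 3627 × 18 = 65286 mm.
4 intermediate landings contribute 4 × 1350 = 5400 mm.
Top and bottom landings: 2 × 1500 = 3000 mm.
Total = 65286 + 5400 + 3000 = 73686 mm.
= 73.69 m.

73.69 m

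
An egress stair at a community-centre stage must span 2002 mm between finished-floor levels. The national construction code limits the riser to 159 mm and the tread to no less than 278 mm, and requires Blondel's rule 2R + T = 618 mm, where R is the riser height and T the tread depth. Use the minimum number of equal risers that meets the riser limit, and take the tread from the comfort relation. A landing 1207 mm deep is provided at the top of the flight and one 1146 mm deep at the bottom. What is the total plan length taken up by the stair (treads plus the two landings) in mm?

At most 159 each: 2002/159 = 12.59, giving 13 risers.
Each riser is 2002/13 = 154 mm (≤ 159 mm).
Tread T = 618 − 2 × 154 = 310 mm (≥ 278 mm).
Going = (13 − 1) × 310 = 3720 mm.
Add landings: 3720 + 1207 + 1146 = 6073 mm.

6073 mm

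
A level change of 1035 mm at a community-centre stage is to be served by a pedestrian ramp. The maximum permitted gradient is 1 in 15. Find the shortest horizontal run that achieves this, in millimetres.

15525 mm

Run = rise × 15 = 1035 × 15 = 15525 mm.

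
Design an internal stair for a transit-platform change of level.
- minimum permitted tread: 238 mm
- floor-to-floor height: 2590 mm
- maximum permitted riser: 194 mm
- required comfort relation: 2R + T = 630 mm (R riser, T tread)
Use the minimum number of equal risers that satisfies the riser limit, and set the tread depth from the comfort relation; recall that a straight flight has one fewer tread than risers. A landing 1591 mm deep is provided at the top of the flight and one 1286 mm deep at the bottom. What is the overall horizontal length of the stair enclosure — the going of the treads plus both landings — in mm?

⌈2590/194⌉ = 14 risers.
R = 2590 ÷ 14 = 185 mm.
T = 630 − 2·185 = 260 mm, which satisfies the 238 mm minimum.
Going = (14 − 1) × 260 = 3380 mm.
Add landings: 3380 + 1591 + 1286 = 6257 mm.

6257 mm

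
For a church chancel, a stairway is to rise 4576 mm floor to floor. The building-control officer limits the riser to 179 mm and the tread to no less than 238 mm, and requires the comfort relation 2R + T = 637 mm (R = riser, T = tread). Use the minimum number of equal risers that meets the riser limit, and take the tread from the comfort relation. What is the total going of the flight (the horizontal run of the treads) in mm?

At most 179 each: 4576/179 = 25.56, giving 26 risers.
Each riser is 4576/26 = 176 mm (≤ 179 mm).
T = 637 − 2·176 = 285 mm, which satisfies the 238 mm minimum.
Treads = 26 − 1 = 25; going = 25 × 285 = 7125 mm.

7125 mm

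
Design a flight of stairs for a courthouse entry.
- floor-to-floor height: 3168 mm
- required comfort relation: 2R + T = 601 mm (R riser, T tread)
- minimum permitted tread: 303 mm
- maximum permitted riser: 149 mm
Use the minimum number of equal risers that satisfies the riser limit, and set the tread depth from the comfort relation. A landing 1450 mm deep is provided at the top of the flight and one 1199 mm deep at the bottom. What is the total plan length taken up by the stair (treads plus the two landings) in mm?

3168 / 149 = 21.26, so 22 risers are needed.
Riser R = 3168 / 22 = 144 mm, within the 149 mm limit.
Tread T = 601 − 2 × 144 = 313 mm (≥ 303 mm).
Going = (22 − 1) × 313 = 6573 mm.
Add landings: 6573 + 1450 + 1199 = 9222 mm.

9222 mm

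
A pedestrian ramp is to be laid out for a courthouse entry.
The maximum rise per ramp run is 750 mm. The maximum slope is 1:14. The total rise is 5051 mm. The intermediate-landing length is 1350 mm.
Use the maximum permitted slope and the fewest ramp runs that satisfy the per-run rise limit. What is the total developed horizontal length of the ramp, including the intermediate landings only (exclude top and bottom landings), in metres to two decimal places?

⌈5051/750⌉ = 7 ramp runs. That means 6 intermediate landings.
Ramp run (horizontal) at 1:14: 5051 × 14 = 70714 mm.
Intermediate landings: 6 × 1350 = 8100 mm.
Developed length = 70714 + 8100 = 78814 mm.
= 78.81 m.

78.81 m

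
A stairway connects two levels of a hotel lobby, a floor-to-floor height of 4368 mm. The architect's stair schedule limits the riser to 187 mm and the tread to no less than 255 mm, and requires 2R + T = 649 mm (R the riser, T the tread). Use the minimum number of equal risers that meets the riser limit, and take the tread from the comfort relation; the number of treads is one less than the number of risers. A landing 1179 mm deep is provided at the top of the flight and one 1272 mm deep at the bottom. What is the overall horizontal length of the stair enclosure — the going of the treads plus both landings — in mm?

4368 / 187 = 23.36, so 24 risers are needed.
R = 4368 ÷ 24 = 182 mm.
T = 649 − 2·182 = 285 mm, which satisfies the 255 mm minimum.
Treads = 24 − 1 = 23; going = 23 × 285 = 6555 mm.
Add landings: 6555 + 1179 + 1272 = 9006 mm.

9006 mm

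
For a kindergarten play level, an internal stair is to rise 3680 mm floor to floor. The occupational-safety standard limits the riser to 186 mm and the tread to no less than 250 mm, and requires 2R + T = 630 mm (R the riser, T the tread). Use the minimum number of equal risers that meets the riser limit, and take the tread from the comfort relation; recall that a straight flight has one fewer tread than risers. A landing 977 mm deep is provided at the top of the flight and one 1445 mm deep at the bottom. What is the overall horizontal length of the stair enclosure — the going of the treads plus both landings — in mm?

7400 mm

⌈3680/186⌉ = 20 risers.
R = 3680 ÷ 20 = 184 mm.
T = 630 − 2·184 = 262 mm, which satisfies the 250 mm minimum.
Going = (20 − 1) × 262 = 4978 mm.
Enclosure = 4978 + 977 + 1445 = 7400 mm.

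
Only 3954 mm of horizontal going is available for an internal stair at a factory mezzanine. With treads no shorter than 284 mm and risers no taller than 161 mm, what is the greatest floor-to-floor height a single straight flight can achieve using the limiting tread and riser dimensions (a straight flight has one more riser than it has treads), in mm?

Treads that fit: ⌊3954 / 284⌋ = 13.
Risers = treads + 1 = 14.
Maximum height = 14 × 161 = 2254 mm.

2254 mm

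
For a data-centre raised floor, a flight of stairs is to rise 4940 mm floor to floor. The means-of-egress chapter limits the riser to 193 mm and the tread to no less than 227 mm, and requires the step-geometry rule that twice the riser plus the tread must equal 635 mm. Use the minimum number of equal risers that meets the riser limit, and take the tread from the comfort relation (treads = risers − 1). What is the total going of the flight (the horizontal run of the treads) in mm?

6375 mm

4940 / 193 = 25.60, so 26 risers are needed.
Each riser is 4940/26 = 190 mm (≤ 193 mm).
T = 635 − 2·190 = 255 mm, which satisfies the 227 mm minimum.
26 risers give 25 treads; going = 25 × 255 = 6375 mm.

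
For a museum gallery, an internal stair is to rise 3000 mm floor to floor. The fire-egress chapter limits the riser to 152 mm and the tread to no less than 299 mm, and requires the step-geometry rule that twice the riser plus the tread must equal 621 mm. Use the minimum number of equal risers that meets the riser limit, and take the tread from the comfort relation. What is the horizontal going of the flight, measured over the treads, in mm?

3000 / 152 = 19.74, so 20 risers are needed.
Each riser is 3000/20 = 150 mm (≤ 152 mm).
Tread T = 621 − 2 × 150 = 321 mm (≥ 299 mm).
Going = (20 − 1) × 321 = 6099 mm.

6099 mm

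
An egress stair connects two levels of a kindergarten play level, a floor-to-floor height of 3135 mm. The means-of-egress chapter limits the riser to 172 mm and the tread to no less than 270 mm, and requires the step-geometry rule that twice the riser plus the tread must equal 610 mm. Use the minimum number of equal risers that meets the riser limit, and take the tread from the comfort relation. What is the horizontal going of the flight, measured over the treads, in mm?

3135 / 172 = 18.227 → round up to 19 risers.
Riser R = 3135 / 19 = 165 mm, within the 172 mm limit.
From 2R + T = 610: T = 610 − 330 = 280 mm.
Going = (19 − 1) × 280 = 5040 mm.

5040 mm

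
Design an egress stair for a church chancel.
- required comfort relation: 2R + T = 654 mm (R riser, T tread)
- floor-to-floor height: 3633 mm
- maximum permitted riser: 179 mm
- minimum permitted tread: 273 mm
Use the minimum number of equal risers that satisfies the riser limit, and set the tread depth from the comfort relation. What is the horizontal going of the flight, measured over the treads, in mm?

At most 179 each: 3633/179 = 20.30, giving 21 risers.
Each riser is 3633/21 = 173 mm (≤ 179 mm).
T = 654 − 2·173 = 308 mm, which satisfies the 273 mm minimum.
21 risers give 20 treads; going = 20 × 308 = 6160 mm.

6160 mm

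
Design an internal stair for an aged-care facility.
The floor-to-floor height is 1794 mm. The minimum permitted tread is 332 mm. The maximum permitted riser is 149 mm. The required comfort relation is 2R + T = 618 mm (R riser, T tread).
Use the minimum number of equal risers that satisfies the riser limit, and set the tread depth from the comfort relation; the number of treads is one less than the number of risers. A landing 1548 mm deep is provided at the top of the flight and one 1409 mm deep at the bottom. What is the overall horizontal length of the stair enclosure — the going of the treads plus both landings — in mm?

7061 mm

1794 / 149 = 12.04, so 13 risers are needed.
Riser R = 1794 / 13 = 138 mm, within the 149 mm limit.
T = 618 − 2·138 = 342 mm, which satisfies the 332 mm minimum.
Going = (13 − 1) × 342 = 4104 mm.
Add landings: 4104 + 1548 + 1409 = 7061 mm.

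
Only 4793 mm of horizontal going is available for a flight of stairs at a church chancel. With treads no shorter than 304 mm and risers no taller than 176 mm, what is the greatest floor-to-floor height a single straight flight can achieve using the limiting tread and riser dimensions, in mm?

2816 mm

4793 / 304 = 15.77, so 15 treads fit.
Risers = treads + 1 = 16.
Maximum height = 16 × 176 = 2816 mm.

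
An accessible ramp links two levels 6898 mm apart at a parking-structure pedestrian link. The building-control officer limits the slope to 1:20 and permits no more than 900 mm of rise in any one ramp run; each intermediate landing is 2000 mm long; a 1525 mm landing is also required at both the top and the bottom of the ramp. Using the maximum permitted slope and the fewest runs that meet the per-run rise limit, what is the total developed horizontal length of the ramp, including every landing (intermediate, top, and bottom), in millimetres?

155010 mm

At most 900 each: 6898/900 = 7.66, giving 8 ramp runs. That means 7 intermediate landings.
Horizontal run for 6898 mm of rise at 1:20 is 6898 × 20 = 137960 mm.
7 intermediate landings contribute 7 × 2000 = 14000 mm.
Top and bottom landings: 2 × 1525 = 3050 mm.
Total = 137960 + 14000 + 3050 = 155010 mm.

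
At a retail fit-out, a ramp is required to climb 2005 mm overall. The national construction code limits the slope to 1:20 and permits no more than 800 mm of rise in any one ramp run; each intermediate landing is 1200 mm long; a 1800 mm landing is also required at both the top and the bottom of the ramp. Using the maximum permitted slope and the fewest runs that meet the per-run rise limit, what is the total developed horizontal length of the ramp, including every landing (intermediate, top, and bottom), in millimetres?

2005 / 800 = 2.506 → round up to 3 ramp runs. That means 2 intermediate landings.
Ramp run (horizontal) at 1:20: 2005 × 20 = 40100 mm.
2 intermediate landings contribute 2 × 1200 = 2400 mm.
Top and bottom landings: 2 × 1800 = 3600 mm.
Total = 40100 + 2400 + 3600 = 46100 mm.

46100 mm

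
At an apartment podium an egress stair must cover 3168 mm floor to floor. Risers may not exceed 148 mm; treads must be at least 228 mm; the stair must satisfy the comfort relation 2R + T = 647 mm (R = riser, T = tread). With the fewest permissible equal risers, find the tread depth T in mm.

359 mm

⌈3168/148⌉ = 22 risers.
R = 3168 ÷ 22 = 144 mm.
From 2R + T = 647: T = 647 − 288 = 359 mm.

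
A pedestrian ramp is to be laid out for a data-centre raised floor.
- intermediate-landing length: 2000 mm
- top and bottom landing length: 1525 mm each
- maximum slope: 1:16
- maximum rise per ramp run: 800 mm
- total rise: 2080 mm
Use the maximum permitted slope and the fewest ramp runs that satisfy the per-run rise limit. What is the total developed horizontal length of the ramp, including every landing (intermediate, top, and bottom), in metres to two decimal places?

40.33 m

At most 800 each: 2080/800 = 2.60, giving 3 ramp runs. That means 2 intermediate landings.
Ramp run (horizontal) at 1:16: 2080 × 16 = 33280 mm.
2 intermediate landings contribute 2 × 2000 = 4000 mm.
Top and bottom landings: 2 × 1525 = 3050 mm.
Total = 33280 + 4000 + 3050 = 40330 mm.
= 40.33 m.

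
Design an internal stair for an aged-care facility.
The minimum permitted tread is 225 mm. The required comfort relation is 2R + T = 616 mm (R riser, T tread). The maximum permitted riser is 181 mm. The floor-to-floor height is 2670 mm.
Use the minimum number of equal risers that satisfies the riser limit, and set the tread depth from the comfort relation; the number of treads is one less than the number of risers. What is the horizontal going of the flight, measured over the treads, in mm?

3640 mm

2670 / 181 = 14.75, so 15 risers are needed.
Each riser is 2670/15 = 178 mm (≤ 181 mm).
Tread T = 616 − 2 × 178 = 260 mm (≥ 225 mm).
15 risers give 14 treads; going = 14 × 260 = 3640 mm.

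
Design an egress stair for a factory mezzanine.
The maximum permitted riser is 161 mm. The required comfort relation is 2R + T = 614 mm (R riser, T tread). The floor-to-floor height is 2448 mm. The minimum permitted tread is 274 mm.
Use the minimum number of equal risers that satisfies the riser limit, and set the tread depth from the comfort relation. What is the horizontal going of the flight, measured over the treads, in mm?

4620 mm

⌈2448/161⌉ = 16 risers.
Riser R = 2448 / 16 = 153 mm, within the 161 mm limit.
Tread T = 614 − 2 × 153 = 308 mm (≥ 274 mm).
Going = (16 − 1) × 308 = 4620 mm.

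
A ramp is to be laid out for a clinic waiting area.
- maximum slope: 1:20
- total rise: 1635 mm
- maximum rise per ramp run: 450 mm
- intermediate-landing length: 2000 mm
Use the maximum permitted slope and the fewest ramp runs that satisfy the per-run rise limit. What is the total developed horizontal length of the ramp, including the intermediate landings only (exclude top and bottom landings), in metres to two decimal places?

38.70 m

1635 / 450 = 3.633 → round up to 4 ramp runs. That means 3 intermediate landings.
Ramp run (horizontal) at 1:20: 1635 × 20 = 32700 mm.
Intermediate landings: 3 × 2000 = 6000 mm.
Developed length = 32700 + 6000 = 38700 mm.
= 38.70 m.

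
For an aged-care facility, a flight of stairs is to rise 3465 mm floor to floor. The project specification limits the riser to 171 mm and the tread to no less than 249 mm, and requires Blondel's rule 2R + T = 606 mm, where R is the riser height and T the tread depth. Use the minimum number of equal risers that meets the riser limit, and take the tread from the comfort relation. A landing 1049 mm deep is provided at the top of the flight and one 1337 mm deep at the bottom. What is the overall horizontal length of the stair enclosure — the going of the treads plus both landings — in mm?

7906 mm

3465 / 171 = 20.26, so 21 risers are needed.
Riser R = 3465 / 21 = 165 mm, within the 171 mm limit.
From 2R + T = 606: T = 606 − 330 = 276 mm.
Going = (21 − 1) × 276 = 5520 mm.
Add landings: 5520 + 1049 + 1337 = 7906 mm.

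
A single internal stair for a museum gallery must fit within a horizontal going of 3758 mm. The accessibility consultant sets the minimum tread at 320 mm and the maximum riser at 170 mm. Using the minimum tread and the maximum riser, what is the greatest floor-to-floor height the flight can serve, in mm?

3758 / 320 = 11.74, so 11 treads fit.
Risers = treads + 1 = 12.
Maximum height = 12 × 170 = 2040 mm.

2040 mm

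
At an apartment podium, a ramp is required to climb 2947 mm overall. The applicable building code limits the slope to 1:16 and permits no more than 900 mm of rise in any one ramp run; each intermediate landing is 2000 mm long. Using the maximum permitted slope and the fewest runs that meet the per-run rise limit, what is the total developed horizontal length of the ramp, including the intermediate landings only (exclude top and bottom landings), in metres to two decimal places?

2947 / 900 = 3.27, so 4 ramp runs are needed. That means 3 intermediate landings.
Ramp run (horizontal) at 1:16: 2947 × 16 = 47152 mm.
3 intermediate landings contribute 3 × 2000 = 6000 mm.
Total developed length = 47152 + 6000 = 53152 mm.
= 53.15 m.

53.15 m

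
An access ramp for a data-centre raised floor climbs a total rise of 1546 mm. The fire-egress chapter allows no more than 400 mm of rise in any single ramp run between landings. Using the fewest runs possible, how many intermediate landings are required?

1546 / 400 = 3.87, so 4 ramp runs are needed.
4 runs are separated by 3 intermediate landings.

3 intermediate landings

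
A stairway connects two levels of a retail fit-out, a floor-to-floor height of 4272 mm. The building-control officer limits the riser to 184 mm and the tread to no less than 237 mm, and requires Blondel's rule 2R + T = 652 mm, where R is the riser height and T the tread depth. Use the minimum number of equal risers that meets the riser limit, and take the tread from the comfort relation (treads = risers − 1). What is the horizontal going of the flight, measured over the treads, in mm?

4272 / 184 = 23.22, so 24 risers are needed.
Each riser is 4272/24 = 178 mm (≤ 184 mm).
Tread T = 652 − 2 × 178 = 296 mm (≥ 237 mm).
24 risers give 23 treads; going = 23 × 296 = 6808 mm.

6808 mm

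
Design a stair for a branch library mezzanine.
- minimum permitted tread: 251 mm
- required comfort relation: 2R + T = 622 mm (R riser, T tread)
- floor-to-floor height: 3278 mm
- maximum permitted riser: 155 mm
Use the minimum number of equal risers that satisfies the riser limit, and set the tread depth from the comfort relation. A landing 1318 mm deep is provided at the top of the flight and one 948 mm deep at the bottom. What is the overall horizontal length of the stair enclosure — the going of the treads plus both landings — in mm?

At most 155 each: 3278/155 = 21.15, giving 22 risers.
Each riser is 3278/22 = 149 mm (≤ 155 mm).
Tread T = 622 − 2 × 149 = 324 mm (≥ 251 mm).
22 risers give 21 treads; going = 21 × 324 = 6804 mm.
Enclosure = 6804 + 1318 + 948 = 9070 mm.

9070 mm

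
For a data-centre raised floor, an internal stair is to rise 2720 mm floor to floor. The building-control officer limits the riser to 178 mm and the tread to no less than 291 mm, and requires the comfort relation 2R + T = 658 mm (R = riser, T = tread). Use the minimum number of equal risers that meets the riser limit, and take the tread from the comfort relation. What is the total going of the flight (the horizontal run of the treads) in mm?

4770 mm

2720 / 178 = 15.28, so 16 risers are needed.
R = 2720 ÷ 16 = 170 mm.
From 2R + T = 658: T = 658 − 340 = 318 mm.
Treads = 16 − 1 = 15; going = 15 × 318 = 4770 mm.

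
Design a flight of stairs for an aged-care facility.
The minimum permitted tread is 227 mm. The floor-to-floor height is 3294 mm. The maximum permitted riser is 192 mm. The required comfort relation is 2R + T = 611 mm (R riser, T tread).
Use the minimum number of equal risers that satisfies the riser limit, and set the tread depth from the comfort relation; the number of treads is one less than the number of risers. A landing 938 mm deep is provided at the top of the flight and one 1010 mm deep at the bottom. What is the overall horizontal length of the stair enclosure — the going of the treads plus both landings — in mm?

3294 / 192 = 17.156 → round up to 18 risers.
Each riser is 3294/18 = 183 mm (≤ 192 mm).
From 2R + T = 611: T = 611 − 366 = 245 mm.
Treads = 18 − 1 = 17; going = 17 × 245 = 4165 mm.
Enclosure = 4165 + 938 + 1010 = 6113 mm.

6113 mm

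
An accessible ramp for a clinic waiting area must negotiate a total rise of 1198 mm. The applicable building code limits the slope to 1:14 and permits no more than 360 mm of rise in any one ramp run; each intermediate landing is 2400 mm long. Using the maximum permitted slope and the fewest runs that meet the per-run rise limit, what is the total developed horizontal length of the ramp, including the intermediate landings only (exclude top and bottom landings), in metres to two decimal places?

23.97 m

1198 / 360 = 3.33, so 4 ramp runs are needed. That means 3 intermediate landings.
Horizontal run for 1198 mm of rise at 1:14 is 1198 × 14 = 16772 mm.
3 intermediate landings contribute 3 × 2400 = 7200 mm.
Total developed length = 16772 + 7200 = 23972 mm.
= 23.97 m.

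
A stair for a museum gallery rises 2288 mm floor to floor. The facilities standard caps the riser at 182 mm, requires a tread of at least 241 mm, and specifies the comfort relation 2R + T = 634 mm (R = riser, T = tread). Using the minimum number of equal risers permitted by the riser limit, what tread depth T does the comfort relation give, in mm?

At most 182 each: 2288/182 = 12.57, giving 13 risers.
Riser R = 2288 / 13 = 176 mm, within the 182 mm limit.
Tread T = 634 − 2 × 176 = 282 mm (≥ 241 mm).

282 mm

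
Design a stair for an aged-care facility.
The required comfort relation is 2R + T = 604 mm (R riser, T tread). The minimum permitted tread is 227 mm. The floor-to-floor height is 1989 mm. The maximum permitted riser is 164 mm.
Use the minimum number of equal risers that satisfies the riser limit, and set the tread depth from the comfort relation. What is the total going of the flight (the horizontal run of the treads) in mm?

⌈1989/164⌉ = 13 risers.
R = 1989 ÷ 13 = 153 mm.
T = 604 − 2·153 = 298 mm, which satisfies the 227 mm minimum.
Going = (13 − 1) × 298 = 3576 mm.

3576 mm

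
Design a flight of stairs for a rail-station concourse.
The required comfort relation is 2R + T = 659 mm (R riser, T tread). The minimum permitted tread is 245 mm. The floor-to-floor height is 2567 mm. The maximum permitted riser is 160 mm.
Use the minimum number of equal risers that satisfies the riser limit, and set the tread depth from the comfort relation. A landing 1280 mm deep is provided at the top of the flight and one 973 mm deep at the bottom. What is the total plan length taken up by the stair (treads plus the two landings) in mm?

2567 / 160 = 16.04, so 17 risers are needed.
Riser R = 2567 / 17 = 151 mm, within the 160 mm limit.
T = 659 − 2·151 = 357 mm, which satisfies the 245 mm minimum.
Treads = 17 − 1 = 16; going = 16 × 357 = 5712 mm.
Enclosure = 5712 + 1280 + 973 = 7965 mm.

7965 mm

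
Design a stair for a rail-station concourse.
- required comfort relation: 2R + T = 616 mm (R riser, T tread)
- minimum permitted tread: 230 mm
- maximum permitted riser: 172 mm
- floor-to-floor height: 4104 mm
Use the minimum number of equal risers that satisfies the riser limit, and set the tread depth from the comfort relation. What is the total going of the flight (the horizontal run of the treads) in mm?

6302 mm

⌈4104/172⌉ = 24 risers.
R = 4104 ÷ 24 = 171 mm.
T = 616 − 2·171 = 274 mm, which satisfies the 230 mm minimum.
Going = (24 − 1) × 274 = 6302 mm.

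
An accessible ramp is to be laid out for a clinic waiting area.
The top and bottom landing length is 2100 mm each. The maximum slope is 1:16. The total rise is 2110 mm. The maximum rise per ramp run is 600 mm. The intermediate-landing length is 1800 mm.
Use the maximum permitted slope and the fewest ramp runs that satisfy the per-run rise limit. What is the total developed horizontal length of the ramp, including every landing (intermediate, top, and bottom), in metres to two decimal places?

43.36 m

2110 / 600 = 3.517 → round up to 4 ramp runs. That means 3 intermediate landings.
Ramp run (horizontal) at 1:16: 2110 × 16 = 33760 mm.
3 intermediate landings contribute 3 × 1800 = 5400 mm.
Top and bottom landings: 2 × 2100 = 4200 mm.
Total = 33760 + 5400 + 4200 = 43360 mm.
= 43.36 m.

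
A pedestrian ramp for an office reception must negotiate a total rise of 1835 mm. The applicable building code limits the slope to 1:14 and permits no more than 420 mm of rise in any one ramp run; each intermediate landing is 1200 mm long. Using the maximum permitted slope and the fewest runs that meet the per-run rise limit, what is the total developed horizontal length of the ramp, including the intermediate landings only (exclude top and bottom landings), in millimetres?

1835 / 420 = 4.369 → round up to 5 ramp runs. That means 4 intermediate landings.
Horizontal run for 1835 mm of rise at 1:14 is 1835 × 14 = 25690 mm.
4 intermediate landings contribute 4 × 1200 = 4800 mm.
Developed length = 25690 + 4800 = 30490 mm.

30490 mm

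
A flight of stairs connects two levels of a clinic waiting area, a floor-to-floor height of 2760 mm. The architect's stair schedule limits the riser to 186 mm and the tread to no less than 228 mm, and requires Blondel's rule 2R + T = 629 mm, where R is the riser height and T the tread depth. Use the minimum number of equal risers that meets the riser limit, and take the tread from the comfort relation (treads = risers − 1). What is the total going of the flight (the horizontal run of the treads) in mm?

3654 mm

At most 186 each: 2760/186 = 14.84, giving 15 risers.
Each riser is 2760/15 = 184 mm (≤ 186 mm).
T = 629 − 2·184 = 261 mm, which satisfies the 228 mm minimum.
Going = (15 − 1) × 261 = 3654 mm.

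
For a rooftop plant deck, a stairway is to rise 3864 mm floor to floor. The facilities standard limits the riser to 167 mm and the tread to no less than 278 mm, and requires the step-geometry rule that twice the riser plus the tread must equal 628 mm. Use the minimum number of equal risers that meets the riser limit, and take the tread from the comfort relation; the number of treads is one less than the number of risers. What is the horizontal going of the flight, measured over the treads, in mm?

⌈3864/167⌉ = 24 risers.
R = 3864 ÷ 24 = 161 mm.
T = 628 − 2·161 = 306 mm, which satisfies the 278 mm minimum.
Treads = 24 − 1 = 23; going = 23 × 306 = 7038 mm.

7038 mm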